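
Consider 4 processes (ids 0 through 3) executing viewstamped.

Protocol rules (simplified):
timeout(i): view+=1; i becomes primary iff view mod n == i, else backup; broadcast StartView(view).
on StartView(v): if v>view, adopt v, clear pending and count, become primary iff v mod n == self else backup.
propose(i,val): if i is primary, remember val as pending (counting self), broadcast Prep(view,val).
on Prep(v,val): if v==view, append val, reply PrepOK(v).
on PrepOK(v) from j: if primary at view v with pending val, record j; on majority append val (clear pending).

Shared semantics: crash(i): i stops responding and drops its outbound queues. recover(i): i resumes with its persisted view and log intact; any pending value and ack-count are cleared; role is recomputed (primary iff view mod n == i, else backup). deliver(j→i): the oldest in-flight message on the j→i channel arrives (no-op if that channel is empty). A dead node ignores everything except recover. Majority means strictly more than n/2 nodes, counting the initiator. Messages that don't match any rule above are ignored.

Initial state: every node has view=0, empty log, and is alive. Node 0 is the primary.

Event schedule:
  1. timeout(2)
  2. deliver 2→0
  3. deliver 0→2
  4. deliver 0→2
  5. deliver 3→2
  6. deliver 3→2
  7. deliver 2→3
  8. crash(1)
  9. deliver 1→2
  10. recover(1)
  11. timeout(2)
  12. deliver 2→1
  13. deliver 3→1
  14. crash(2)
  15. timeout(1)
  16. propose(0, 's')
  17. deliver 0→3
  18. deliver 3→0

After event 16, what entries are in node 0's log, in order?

1. timeout(2):  <2:back v1 ->
2. deliver 2→0:  <0:back v1 ->
3. deliver 0→2:  nop
4. deliver 0→2:  nop
5. deliver 3→2:  nop
6. deliver 3→2:  nop
7. deliver 2→3:  <3:back v1 ->
8. crash(1):  <1:✗back v0 ->
9. deliver 1→2:  nop
10. recover(1):  <1:back v0 ->
11. timeout(2):  <2:prim v2 ->
12. deliver 2→1:  <1:prim v1 ->
13. deliver 3→1:  nop
14. crash(2):  <2:✗prim v2 ->
15. timeout(1):  <1:back v2 ->
16. propose(0,'s'):  nop

empty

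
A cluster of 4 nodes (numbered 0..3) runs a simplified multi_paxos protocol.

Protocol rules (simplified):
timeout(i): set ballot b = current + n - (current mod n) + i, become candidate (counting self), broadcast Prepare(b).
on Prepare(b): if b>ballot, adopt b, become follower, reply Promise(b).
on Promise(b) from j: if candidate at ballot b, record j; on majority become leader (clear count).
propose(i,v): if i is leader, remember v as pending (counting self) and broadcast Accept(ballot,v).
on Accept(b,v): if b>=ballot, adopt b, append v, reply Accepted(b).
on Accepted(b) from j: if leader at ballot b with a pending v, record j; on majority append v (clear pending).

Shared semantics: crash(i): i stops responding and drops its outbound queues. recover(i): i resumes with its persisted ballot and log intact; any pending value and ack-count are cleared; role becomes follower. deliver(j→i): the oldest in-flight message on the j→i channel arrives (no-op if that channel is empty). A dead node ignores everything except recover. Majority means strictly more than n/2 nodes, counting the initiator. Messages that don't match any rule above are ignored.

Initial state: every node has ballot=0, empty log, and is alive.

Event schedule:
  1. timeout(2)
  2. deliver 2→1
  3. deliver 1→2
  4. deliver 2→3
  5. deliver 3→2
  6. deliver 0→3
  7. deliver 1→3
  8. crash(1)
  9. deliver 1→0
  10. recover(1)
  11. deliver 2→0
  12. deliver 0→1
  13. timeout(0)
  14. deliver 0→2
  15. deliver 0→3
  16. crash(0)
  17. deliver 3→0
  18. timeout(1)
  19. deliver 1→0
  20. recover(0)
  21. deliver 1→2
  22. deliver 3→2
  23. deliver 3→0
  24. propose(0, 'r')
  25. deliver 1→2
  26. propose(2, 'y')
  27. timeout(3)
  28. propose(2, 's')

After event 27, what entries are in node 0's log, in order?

e1 timeout(2): 2[cand,b=6,-]
e2 deliver 2→1: 1[foll,b=6,-]
e3 deliver 1→2: ·
e4 deliver 2→3: 3[foll,b=6,-]
e5 deliver 3→2: 2[lead,b=6,-]
e6 deliver 0→3: ·
e7 deliver 1→3: ·
e8 crash(1): 1[✗foll,b=6,-]
e9 deliver 1→0: ·
e10 recover(1): 1[foll,b=6,-]
e11 deliver 2→0: 0[foll,b=6,-]
e12 deliver 0→1: ·
e13 timeout(0): 0[cand,b=8,-]
e14 deliver 0→2: ·
e15 deliver 0→3: 3[foll,b=8,-]
e16 crash(0): 0[✗cand,b=8,-]
e17 deliver 3→0: ·
e18 timeout(1): 1[cand,b=9,-]
e19 deliver 1→0: ·
e20 recover(0): 0[foll,b=8,-]
e21 deliver 1→2: 2[foll,b=9,-]
e22 deliver 3→2: ·
e23 deliver 3→0: ·
e24 propose(0,'r'): ·
e25 deliver 1→2: ·
e26 propose(2,'y'): ·
e27 timeout(3): 3[cand,b=15,-]

empty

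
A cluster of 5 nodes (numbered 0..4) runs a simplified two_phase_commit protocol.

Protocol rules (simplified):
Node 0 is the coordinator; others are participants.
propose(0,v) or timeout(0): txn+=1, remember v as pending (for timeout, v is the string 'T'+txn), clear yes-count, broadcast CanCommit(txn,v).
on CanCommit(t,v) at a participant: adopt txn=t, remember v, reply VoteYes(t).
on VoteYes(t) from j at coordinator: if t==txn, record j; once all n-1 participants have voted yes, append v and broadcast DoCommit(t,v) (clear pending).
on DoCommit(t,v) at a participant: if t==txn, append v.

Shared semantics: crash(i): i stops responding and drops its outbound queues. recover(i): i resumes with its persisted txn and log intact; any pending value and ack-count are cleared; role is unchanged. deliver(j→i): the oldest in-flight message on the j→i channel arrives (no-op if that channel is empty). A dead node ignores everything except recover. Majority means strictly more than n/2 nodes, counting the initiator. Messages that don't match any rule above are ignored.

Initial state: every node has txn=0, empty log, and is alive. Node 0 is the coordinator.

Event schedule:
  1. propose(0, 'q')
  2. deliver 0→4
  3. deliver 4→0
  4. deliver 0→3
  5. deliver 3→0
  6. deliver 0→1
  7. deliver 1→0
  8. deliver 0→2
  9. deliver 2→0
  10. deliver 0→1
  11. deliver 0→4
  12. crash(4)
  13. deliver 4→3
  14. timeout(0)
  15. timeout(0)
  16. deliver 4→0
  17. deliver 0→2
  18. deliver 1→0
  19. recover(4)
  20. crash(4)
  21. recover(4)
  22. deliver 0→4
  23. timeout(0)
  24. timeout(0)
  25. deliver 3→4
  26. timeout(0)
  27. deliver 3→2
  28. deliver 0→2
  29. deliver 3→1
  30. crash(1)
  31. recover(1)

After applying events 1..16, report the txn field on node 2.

1. propose(0,'q'):  <0:coor t1 ->
2. deliver 0→4:  <4:part t1 ->
3. deliver 4→0:  nop
4. deliver 0→3:  <3:part t1 ->
5. deliver 3→0:  nop
6. deliver 0→1:  <1:part t1 ->
7. deliver 1→0:  nop
8. deliver 0→2:  <2:part t1 ->
9. deliver 2→0:  <0:coor t1 q>
10. deliver 0→1:  <1:part t1 q>
11. deliver 0→4:  <4:part t1 q>
12. crash(4):  <4:✗part t1 q>
13. deliver 4→3:  nop
14. timeout(0):  <0:coor t2 q>
15. timeout(0):  <0:coor t3 q>
16. deliver 4→0:  nop

1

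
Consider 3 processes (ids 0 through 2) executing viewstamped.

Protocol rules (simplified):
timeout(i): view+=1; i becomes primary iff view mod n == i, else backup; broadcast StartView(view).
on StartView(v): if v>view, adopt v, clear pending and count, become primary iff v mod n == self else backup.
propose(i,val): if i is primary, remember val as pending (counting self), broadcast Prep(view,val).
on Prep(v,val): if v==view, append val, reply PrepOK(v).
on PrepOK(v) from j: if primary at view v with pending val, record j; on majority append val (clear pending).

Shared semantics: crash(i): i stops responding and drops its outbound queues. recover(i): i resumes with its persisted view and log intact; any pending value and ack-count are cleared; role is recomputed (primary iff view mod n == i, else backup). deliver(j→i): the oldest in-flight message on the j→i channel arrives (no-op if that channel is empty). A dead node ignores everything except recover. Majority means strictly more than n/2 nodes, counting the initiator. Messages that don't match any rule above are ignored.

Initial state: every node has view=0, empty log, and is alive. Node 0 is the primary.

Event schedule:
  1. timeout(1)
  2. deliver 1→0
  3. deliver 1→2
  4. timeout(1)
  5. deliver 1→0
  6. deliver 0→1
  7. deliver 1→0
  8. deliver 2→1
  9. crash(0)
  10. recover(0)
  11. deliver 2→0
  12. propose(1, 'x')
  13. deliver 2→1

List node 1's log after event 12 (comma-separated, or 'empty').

empty

1. timeout(1):  <1:prim v1 ->
2. deliver 1→0:  <0:back v1 ->
3. deliver 1→2:  <2:back v1 ->
4. timeout(1):  <1:back v2 ->
5. deliver 1→0:  <0:back v2 ->
6. deliver 0→1:  nop
7. deliver 1→0:  nop
8. deliver 2→1:  nop
9. crash(0):  <0:✗back v2 ->
10. recover(0):  <0:back v2 ->
11. deliver 2→0:  nop
12. propose(1,'x'):  nop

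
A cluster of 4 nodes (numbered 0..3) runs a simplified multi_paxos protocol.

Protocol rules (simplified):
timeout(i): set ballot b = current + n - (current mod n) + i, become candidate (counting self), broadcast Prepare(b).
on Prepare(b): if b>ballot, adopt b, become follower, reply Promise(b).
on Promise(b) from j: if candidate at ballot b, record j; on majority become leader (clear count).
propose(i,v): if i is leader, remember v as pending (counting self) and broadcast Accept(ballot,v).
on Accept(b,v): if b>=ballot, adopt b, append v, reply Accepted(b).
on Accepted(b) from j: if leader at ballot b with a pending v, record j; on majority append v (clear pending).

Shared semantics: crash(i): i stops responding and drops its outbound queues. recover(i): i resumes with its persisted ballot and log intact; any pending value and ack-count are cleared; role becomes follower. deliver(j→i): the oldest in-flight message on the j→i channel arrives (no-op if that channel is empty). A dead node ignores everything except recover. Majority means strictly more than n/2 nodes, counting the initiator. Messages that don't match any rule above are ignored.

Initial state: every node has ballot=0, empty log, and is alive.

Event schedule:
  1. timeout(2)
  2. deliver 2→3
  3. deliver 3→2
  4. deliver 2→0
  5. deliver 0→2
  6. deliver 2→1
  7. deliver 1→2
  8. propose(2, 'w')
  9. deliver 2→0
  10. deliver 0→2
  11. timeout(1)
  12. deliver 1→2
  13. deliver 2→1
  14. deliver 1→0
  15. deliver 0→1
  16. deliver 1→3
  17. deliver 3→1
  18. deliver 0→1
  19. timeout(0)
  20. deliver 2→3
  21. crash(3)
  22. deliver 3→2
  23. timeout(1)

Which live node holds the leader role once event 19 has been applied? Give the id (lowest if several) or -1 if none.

1. timeout(2):  <2:cand b6 ->
2. deliver 2→3:  <3:foll b6 ->
3. deliver 3→2:  nop
4. deliver 2→0:  <0:foll b6 ->
5. deliver 0→2:  <2:lead b6 ->
6. deliver 2→1:  <1:foll b6 ->
7. deliver 1→2:  nop
8. propose(2,'w'):  nop
9. deliver 2→0:  <0:foll b6 w>
10. deliver 0→2:  nop
11. timeout(1):  <1:cand b9 ->
12. deliver 1→2:  <2:foll b9 ->
13. deliver 2→1:  nop
14. deliver 1→0:  <0:foll b9 w>
15. deliver 0→1:  nop
16. deliver 1→3:  <3:foll b9 ->
17. deliver 3→1:  <1:lead b9 ->
18. deliver 0→1:  nop
19. timeout(0):  <0:cand b12 w>

1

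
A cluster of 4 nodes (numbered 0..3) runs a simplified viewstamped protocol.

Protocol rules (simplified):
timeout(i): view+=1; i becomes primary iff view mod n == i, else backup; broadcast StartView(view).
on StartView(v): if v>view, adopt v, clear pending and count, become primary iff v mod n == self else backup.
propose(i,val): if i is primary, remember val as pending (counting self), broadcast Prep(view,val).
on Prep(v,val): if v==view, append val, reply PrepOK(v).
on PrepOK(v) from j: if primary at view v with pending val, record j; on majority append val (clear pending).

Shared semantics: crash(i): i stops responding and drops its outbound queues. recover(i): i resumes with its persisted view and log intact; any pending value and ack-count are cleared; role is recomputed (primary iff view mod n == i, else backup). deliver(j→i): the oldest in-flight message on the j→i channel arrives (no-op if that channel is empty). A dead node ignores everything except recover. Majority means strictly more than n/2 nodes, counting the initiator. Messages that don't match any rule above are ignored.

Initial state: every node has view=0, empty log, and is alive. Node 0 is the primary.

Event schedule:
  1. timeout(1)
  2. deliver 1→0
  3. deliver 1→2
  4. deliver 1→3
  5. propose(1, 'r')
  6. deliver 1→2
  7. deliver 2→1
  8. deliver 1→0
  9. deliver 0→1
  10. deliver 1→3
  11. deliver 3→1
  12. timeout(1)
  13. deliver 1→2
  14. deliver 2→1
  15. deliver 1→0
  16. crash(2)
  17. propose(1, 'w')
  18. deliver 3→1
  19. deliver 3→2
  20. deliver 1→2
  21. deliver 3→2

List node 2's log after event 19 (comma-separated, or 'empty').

e1 timeout(1): 1[prim,v=1,-]
e2 deliver 1→0: 0[back,v=1,-]
e3 deliver 1→2: 2[back,v=1,-]
e4 deliver 1→3: 3[back,v=1,-]
e5 propose(1,'r'): ·
e6 deliver 1→2: 2[back,v=1,r]
e7 deliver 2→1: ·
e8 deliver 1→0: 0[back,v=1,r]
e9 deliver 0→1: 1[prim,v=1,r]
e10 deliver 1→3: 3[back,v=1,r]
e11 deliver 3→1: ·
e12 timeout(1): 1[back,v=2,r]
e13 deliver 1→2: 2[prim,v=2,r]
e14 deliver 2→1: ·
e15 deliver 1→0: 0[back,v=2,r]
e16 crash(2): 2[✗prim,v=2,r]
e17 propose(1,'w'): ·
e18 deliver 3→1: ·
e19 deliver 3→2: ·

r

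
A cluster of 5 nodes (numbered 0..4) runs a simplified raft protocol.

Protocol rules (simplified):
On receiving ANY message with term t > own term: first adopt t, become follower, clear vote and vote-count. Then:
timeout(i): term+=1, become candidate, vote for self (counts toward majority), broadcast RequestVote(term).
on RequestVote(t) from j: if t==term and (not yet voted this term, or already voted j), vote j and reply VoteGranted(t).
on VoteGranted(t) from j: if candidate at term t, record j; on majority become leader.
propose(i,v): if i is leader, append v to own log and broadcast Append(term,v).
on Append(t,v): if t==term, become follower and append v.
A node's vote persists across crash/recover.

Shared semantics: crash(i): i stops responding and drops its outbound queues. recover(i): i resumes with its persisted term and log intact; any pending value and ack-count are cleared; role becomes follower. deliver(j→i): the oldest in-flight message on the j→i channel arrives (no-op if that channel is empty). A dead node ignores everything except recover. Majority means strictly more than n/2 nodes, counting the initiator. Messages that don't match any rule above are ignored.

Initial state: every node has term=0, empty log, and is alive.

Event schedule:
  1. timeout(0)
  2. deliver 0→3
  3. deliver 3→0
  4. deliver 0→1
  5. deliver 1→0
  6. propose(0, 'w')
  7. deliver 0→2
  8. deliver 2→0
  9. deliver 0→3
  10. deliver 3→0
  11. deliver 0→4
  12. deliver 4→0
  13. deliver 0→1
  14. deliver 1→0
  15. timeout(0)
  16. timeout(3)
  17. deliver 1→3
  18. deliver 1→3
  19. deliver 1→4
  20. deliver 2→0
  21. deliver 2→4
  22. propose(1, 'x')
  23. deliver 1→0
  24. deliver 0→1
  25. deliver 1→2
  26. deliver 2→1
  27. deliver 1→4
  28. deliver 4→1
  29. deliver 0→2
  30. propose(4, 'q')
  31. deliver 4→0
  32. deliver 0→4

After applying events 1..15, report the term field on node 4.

e1 timeout(0): 0[cand,t=1,-]
e2 deliver 0→3: 3[foll,t=1,-]
e3 deliver 3→0: ·
e4 deliver 0→1: 1[foll,t=1,-]
e5 deliver 1→0: 0[lead,t=1,-]
e6 propose(0,'w'): 0[lead,t=1,w]
e7 deliver 0→2: 2[foll,t=1,-]
e8 deliver 2→0: ·
e9 deliver 0→3: 3[foll,t=1,w]
e10 deliver 3→0: ·
e11 deliver 0→4: 4[foll,t=1,-]
e12 deliver 4→0: ·
e13 deliver 0→1: 1[foll,t=1,w]
e14 deliver 1→0: ·
e15 timeout(0): 0[cand,t=2,w]

1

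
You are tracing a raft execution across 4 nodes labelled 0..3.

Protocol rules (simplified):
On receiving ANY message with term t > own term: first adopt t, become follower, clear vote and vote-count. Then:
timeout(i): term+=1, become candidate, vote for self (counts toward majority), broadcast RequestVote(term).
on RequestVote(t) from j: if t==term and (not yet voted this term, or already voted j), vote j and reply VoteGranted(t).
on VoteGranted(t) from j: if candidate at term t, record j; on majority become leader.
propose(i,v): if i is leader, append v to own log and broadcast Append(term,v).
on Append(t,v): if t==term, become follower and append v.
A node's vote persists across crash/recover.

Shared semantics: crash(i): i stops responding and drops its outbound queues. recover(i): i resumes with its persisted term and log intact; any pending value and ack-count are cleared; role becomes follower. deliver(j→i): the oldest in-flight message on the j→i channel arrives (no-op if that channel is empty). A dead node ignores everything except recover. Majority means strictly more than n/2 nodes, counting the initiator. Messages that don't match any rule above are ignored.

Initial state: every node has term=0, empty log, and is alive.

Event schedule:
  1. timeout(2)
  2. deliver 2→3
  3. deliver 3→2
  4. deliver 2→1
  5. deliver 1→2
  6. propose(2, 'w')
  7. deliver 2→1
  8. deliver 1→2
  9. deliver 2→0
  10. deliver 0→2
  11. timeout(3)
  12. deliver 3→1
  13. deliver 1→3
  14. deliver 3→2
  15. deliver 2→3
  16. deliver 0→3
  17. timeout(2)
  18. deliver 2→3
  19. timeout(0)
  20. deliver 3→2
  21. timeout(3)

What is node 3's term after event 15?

e1 timeout(2): 2[cand,t=1,-]
e2 deliver 2→3: 3[foll,t=1,-]
e3 deliver 3→2: ·
e4 deliver 2→1: 1[foll,t=1,-]
e5 deliver 1→2: 2[lead,t=1,-]
e6 propose(2,'w'): 2[lead,t=1,w]
e7 deliver 2→1: 1[foll,t=1,w]
e8 deliver 1→2: ·
e9 deliver 2→0: 0[foll,t=1,-]
e10 deliver 0→2: ·
e11 timeout(3): 3[cand,t=2,-]
e12 deliver 3→1: 1[foll,t=2,w]
e13 deliver 1→3: ·
e14 deliver 3→2: 2[foll,t=2,w]
e15 deliver 2→3: ·

2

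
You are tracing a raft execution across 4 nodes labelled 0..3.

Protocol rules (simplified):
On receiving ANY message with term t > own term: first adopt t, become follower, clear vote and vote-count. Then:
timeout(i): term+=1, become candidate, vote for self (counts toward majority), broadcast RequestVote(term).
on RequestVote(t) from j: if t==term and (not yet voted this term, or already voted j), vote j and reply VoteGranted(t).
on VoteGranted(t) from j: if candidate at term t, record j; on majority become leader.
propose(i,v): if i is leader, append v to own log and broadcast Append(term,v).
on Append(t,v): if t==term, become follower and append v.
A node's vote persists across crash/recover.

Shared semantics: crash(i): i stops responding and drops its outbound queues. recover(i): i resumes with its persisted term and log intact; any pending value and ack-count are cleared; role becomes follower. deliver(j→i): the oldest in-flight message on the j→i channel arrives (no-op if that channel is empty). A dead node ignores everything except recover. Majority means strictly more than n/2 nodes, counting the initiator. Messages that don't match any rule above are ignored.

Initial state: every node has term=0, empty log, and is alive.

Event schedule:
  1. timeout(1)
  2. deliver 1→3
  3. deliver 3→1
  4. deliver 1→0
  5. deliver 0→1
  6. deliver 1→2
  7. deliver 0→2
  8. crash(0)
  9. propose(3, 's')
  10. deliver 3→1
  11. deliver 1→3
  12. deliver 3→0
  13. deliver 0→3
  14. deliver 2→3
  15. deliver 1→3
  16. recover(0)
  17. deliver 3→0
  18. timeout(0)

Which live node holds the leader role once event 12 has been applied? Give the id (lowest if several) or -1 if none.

step 1 timeout(1): 1={cand,t=1,log=-}
step 2 deliver 1→3: 3={foll,t=1,log=-}
step 3 deliver 3→1: —
step 4 deliver 1→0: 0={foll,t=1,log=-}
step 5 deliver 0→1: 1={lead,t=1,log=-}
step 6 deliver 1→2: 2={foll,t=1,log=-}
step 7 deliver 0→2: —
step 8 crash(0): 0={✗foll,t=1,log=-}
step 9 propose(3,'s'): —
step 10 deliver 3→1: —
step 11 deliver 1→3: —
step 12 deliver 3→0: —

1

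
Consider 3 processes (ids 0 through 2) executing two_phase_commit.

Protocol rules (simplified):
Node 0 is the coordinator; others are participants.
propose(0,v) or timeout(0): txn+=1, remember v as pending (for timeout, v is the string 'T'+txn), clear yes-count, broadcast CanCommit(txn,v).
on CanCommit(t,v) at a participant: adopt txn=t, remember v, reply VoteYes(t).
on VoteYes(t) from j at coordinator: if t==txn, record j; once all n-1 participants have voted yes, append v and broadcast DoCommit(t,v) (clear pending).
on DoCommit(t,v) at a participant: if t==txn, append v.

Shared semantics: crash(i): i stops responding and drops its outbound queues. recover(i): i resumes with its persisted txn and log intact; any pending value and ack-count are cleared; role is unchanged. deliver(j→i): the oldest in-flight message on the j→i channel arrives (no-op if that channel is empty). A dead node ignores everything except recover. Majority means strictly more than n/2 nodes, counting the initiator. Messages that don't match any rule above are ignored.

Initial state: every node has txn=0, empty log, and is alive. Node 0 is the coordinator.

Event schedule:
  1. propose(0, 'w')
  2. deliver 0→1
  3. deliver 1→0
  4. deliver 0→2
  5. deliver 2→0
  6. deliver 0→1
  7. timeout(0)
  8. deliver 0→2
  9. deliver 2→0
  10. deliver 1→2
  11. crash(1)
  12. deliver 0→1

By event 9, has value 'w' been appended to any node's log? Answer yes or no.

[1] propose(0,'w') → N0(coor t1 [-])
[2] deliver 0→1 → N1(part t1 [-])
[3] deliver 1→0 → ∅
[4] deliver 0→2 → N2(part t1 [-])
[5] deliver 2→0 → N0(coor t1 [w])
[6] deliver 0→1 → N1(part t1 [w])
[7] timeout(0) → N0(coor t2 [w])
[8] deliver 0→2 → N2(part t1 [w])
[9] deliver 2→0 → ∅

yes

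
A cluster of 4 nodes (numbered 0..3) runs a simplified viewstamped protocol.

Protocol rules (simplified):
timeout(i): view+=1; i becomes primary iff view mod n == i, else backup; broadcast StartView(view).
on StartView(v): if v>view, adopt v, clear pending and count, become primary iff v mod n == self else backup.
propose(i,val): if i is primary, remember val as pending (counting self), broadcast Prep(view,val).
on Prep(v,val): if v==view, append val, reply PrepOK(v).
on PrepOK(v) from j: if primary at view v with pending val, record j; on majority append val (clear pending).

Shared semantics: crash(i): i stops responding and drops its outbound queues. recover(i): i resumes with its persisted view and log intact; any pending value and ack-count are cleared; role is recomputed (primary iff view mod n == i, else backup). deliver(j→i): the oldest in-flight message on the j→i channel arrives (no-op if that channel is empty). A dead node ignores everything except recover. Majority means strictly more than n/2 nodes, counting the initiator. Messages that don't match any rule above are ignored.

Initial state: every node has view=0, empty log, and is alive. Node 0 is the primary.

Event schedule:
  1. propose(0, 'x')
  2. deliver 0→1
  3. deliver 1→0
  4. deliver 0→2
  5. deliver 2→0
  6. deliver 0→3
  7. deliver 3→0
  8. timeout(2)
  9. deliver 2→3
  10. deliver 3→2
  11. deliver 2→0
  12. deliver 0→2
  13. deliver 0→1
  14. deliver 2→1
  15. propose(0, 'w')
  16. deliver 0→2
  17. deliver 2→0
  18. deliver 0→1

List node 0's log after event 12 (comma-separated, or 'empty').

x

after 1 — propose(0,'x'): ·
after 2 — deliver 0→1: n1:back/v0/[x]
after 3 — deliver 1→0: ·
after 4 — deliver 0→2: n2:back/v0/[x]
after 5 — deliver 2→0: n0:prim/v0/[x]
after 6 — deliver 0→3: n3:back/v0/[x]
after 7 — deliver 3→0: ·
after 8 — timeout(2): n2:back/v1/[x]
after 9 — deliver 2→3: n3:back/v1/[x]
after 10 — deliver 3→2: ·
after 11 — deliver 2→0: n0:back/v1/[x]
after 12 — deliver 0→2: ·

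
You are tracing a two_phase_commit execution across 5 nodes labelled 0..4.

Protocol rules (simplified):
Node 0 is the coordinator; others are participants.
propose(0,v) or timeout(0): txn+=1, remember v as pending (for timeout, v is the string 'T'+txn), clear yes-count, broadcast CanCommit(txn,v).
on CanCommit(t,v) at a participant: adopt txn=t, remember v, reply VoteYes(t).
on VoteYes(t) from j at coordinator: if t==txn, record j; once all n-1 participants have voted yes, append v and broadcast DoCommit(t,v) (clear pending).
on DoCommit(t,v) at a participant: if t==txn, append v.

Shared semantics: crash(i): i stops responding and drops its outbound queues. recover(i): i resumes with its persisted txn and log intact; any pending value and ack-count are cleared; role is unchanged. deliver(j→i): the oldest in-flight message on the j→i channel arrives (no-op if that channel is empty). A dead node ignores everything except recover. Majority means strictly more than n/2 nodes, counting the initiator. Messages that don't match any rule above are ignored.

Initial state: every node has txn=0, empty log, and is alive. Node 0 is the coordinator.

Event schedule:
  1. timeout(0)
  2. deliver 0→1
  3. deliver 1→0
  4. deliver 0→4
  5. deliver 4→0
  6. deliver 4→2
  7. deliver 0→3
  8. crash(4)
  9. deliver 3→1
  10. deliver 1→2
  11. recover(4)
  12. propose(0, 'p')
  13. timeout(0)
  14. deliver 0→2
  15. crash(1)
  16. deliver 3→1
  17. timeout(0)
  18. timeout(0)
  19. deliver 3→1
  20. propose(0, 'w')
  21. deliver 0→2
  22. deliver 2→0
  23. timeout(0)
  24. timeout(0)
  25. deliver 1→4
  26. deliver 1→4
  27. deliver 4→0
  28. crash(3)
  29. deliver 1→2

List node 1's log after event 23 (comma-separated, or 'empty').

empty

1. timeout(0):  <0:coor t1 ->
2. deliver 0→1:  <1:part t1 ->
3. deliver 1→0:  nop
4. deliver 0→4:  <4:part t1 ->
5. deliver 4→0:  nop
6. deliver 4→2:  nop
7. deliver 0→3:  <3:part t1 ->
8. crash(4):  <4:✗part t1 ->
9. deliver 3→1:  nop
10. deliver 1→2:  nop
11. recover(4):  <4:part t1 ->
12. propose(0,'p'):  <0:coor t2 ->
13. timeout(0):  <0:coor t3 ->
14. deliver 0→2:  <2:part t1 ->
15. crash(1):  <1:✗part t1 ->
16. deliver 3→1:  nop
17. timeout(0):  <0:coor t4 ->
18. timeout(0):  <0:coor t5 ->
19. deliver 3→1:  nop
20. propose(0,'w'):  <0:coor t6 ->
21. deliver 0→2:  <2:part t2 ->
22. deliver 2→0:  nop
23. timeout(0):  <0:coor t7 ->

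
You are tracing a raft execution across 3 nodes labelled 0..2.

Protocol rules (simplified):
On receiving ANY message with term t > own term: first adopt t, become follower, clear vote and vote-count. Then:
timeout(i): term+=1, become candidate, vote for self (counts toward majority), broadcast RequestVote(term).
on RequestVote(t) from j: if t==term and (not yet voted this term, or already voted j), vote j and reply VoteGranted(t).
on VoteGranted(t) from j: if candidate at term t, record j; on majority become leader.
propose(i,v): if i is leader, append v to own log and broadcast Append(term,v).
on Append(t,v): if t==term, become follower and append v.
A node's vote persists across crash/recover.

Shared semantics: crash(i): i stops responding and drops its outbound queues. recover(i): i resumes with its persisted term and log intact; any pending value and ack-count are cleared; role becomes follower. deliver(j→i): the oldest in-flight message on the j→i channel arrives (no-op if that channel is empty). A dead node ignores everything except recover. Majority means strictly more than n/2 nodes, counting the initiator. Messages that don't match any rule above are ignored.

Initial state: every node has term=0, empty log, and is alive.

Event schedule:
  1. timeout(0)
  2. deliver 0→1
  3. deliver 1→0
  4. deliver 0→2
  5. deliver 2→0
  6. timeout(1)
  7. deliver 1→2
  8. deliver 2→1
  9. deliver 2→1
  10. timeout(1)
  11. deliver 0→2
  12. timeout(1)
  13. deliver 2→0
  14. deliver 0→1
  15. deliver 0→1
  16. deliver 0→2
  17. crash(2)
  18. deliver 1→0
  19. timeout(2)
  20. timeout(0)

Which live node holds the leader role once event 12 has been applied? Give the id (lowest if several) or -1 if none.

e1 timeout(0): 0[cand,t=1,-]
e2 deliver 0→1: 1[foll,t=1,-]
e3 deliver 1→0: 0[lead,t=1,-]
e4 deliver 0→2: 2[foll,t=1,-]
e5 deliver 2→0: ·
e6 timeout(1): 1[cand,t=2,-]
e7 deliver 1→2: 2[foll,t=2,-]
e8 deliver 2→1: 1[lead,t=2,-]
e9 deliver 2→1: ·
e10 timeout(1): 1[cand,t=3,-]
e11 deliver 0→2: ·
e12 timeout(1): 1[cand,t=4,-]

0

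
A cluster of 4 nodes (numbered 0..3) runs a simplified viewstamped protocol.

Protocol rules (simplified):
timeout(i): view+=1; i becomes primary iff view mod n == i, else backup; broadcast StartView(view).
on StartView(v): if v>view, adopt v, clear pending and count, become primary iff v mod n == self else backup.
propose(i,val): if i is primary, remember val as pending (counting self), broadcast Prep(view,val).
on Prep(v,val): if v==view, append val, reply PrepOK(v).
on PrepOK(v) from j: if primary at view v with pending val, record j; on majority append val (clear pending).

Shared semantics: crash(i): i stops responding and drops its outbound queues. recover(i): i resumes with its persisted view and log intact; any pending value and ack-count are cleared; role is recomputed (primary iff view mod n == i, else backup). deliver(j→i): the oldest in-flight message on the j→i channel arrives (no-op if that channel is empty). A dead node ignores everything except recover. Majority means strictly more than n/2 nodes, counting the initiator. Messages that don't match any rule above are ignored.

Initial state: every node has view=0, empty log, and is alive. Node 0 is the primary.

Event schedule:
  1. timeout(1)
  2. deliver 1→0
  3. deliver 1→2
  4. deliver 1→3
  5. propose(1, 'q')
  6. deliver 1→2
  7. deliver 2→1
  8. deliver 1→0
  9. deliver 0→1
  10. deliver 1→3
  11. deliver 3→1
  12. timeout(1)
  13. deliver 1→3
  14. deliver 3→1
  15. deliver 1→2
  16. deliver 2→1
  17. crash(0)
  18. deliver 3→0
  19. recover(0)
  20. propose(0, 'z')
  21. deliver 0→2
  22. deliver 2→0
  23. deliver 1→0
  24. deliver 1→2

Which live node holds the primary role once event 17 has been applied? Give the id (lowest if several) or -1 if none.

e1 timeout(1): 1[prim,v=1,-]
e2 deliver 1→0: 0[back,v=1,-]
e3 deliver 1→2: 2[back,v=1,-]
e4 deliver 1→3: 3[back,v=1,-]
e5 propose(1,'q'): ·
e6 deliver 1→2: 2[back,v=1,q]
e7 deliver 2→1: ·
e8 deliver 1→0: 0[back,v=1,q]
e9 deliver 0→1: 1[prim,v=1,q]
e10 deliver 1→3: 3[back,v=1,q]
e11 deliver 3→1: ·
e12 timeout(1): 1[back,v=2,q]
e13 deliver 1→3: 3[back,v=2,q]
e14 deliver 3→1: ·
e15 deliver 1→2: 2[prim,v=2,q]
e16 deliver 2→1: ·
e17 crash(0): 0[✗back,v=1,q]

2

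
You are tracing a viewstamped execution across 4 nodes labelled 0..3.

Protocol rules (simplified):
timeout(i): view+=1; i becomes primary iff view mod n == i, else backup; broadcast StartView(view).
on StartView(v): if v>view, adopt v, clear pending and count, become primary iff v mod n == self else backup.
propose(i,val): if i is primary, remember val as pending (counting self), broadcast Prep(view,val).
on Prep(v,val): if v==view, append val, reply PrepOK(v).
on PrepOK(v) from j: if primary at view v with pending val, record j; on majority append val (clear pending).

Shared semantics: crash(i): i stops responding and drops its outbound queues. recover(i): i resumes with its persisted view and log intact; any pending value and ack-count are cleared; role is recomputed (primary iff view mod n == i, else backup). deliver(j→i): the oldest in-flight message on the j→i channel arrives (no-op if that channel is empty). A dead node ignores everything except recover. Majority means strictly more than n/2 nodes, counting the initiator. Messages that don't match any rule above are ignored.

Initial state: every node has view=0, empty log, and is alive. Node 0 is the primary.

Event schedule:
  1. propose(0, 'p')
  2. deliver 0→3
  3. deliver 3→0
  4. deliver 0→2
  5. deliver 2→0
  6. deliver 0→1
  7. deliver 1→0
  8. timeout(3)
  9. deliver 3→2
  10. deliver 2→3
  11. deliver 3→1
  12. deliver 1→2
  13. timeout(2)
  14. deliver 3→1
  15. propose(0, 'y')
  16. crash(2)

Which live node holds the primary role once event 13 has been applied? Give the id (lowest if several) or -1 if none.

0

[1] propose(0,'p') → ∅
[2] deliver 0→3 → N3(back v0 [p])
[3] deliver 3→0 → ∅
[4] deliver 0→2 → N2(back v0 [p])
[5] deliver 2→0 → N0(prim v0 [p])
[6] deliver 0→1 → N1(back v0 [p])
[7] deliver 1→0 → ∅
[8] timeout(3) → N3(back v1 [p])
[9] deliver 3→2 → N2(back v1 [p])
[10] deliver 2→3 → ∅
[11] deliver 3→1 → N1(prim v1 [p])
[12] deliver 1→2 → ∅
[13] timeout(2) → N2(prim v2 [p])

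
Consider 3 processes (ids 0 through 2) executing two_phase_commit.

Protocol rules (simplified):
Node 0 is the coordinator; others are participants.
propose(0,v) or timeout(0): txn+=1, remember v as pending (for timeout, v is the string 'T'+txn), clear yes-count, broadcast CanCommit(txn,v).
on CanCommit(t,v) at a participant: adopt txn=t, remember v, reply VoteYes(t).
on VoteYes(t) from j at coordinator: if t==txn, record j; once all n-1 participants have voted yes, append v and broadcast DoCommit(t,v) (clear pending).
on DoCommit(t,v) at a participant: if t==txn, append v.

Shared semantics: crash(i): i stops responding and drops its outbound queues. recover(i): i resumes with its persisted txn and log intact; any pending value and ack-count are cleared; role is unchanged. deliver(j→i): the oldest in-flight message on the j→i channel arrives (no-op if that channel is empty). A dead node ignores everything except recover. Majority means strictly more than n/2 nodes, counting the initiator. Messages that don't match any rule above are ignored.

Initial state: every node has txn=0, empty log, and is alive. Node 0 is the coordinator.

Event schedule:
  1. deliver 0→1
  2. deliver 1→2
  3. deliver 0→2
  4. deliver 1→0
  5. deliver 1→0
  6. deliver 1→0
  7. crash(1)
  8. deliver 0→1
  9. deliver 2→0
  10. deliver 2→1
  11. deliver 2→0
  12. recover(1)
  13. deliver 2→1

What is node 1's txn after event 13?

[1] deliver 0→1 → ∅
[2] deliver 1→2 → ∅
[3] deliver 0→2 → ∅
[4] deliver 1→0 → ∅
[5] deliver 1→0 → ∅
[6] deliver 1→0 → ∅
[7] crash(1) → N1(✗part t0 [-])
[8] deliver 0→1 → ∅
[9] deliver 2→0 → ∅
[10] deliver 2→1 → ∅
[11] deliver 2→0 → ∅
[12] recover(1) → N1(part t0 [-])
[13] deliver 2→1 → ∅

0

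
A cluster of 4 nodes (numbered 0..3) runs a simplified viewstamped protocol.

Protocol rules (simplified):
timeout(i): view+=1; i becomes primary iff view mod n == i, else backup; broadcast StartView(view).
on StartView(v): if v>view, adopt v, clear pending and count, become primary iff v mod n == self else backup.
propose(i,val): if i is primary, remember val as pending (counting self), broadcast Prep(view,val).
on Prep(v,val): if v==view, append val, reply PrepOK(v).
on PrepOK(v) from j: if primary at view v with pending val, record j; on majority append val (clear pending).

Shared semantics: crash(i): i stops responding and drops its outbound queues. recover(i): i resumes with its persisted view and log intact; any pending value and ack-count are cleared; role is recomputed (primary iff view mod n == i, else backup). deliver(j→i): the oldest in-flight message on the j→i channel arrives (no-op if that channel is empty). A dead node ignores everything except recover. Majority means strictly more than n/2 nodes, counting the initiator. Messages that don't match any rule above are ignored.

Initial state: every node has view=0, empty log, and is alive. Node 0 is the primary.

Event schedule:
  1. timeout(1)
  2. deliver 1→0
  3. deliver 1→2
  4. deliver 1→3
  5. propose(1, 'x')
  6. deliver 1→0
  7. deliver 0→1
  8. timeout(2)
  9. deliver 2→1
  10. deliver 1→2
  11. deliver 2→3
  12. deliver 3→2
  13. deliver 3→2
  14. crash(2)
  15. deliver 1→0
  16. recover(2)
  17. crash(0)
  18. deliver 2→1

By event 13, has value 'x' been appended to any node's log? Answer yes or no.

yes

e1 timeout(1): 1[prim,v=1,-]
e2 deliver 1→0: 0[back,v=1,-]
e3 deliver 1→2: 2[back,v=1,-]
e4 deliver 1→3: 3[back,v=1,-]
e5 propose(1,'x'): ·
e6 deliver 1→0: 0[back,v=1,x]
e7 deliver 0→1: ·
e8 timeout(2): 2[prim,v=2,-]
e9 deliver 2→1: 1[back,v=2,-]
e10 deliver 1→2: ·
e11 deliver 2→3: 3[back,v=2,-]
e12 deliver 3→2: ·
e13 deliver 3→2: ·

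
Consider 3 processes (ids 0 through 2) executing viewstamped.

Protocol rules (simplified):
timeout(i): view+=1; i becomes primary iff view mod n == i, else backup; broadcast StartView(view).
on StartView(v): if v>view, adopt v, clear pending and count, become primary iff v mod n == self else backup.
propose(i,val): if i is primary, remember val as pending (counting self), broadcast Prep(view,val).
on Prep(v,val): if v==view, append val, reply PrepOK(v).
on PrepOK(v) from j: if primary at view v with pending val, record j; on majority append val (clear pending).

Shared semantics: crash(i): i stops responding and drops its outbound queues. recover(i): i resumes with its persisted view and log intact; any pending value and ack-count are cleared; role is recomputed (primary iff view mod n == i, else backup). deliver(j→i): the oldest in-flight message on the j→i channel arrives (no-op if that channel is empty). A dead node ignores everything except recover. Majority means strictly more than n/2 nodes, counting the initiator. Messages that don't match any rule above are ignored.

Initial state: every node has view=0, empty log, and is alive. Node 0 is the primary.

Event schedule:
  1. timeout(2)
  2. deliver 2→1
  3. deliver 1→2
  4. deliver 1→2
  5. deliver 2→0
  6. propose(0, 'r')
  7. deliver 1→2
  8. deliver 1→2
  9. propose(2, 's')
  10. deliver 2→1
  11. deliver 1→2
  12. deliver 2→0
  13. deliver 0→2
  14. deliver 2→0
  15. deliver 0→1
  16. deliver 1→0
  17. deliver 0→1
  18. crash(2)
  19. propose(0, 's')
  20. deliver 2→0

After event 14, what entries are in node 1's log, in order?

empty

[1] timeout(2) → N2(back v1 [-])
[2] deliver 2→1 → N1(prim v1 [-])
[3] deliver 1→2 → ∅
[4] deliver 1→2 → ∅
[5] deliver 2→0 → N0(back v1 [-])
[6] propose(0,'r') → ∅
[7] deliver 1→2 → ∅
[8] deliver 1→2 → ∅
[9] propose(2,'s') → ∅
[10] deliver 2→1 → ∅
[11] deliver 1→2 → ∅
[12] deliver 2→0 → ∅
[13] deliver 0→2 → ∅
[14] deliver 2→0 → ∅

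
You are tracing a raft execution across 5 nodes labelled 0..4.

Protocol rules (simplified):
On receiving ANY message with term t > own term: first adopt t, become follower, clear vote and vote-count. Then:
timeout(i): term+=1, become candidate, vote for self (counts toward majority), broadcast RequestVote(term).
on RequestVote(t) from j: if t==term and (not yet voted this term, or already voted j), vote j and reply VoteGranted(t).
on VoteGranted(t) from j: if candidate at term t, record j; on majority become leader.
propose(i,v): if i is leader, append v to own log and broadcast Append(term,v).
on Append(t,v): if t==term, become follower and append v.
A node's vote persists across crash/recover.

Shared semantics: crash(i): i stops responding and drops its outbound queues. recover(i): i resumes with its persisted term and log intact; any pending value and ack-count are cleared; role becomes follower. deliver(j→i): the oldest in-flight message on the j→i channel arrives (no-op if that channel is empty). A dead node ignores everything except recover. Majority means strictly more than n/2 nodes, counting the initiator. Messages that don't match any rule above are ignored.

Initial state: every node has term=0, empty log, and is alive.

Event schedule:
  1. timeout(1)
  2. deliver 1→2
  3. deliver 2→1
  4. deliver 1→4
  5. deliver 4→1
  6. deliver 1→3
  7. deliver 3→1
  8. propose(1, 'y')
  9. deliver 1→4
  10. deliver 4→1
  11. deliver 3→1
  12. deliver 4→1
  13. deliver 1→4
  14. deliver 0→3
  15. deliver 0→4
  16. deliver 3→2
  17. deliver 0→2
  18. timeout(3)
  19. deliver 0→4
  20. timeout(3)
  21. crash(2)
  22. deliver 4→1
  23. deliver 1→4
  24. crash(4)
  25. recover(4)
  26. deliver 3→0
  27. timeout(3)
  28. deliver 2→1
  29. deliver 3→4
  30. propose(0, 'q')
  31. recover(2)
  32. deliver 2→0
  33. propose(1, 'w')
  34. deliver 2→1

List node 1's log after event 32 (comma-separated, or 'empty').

y

1. timeout(1):  <1:cand t1 ->
2. deliver 1→2:  <2:foll t1 ->
3. deliver 2→1:  nop
4. deliver 1→4:  <4:foll t1 ->
5. deliver 4→1:  <1:lead t1 ->
6. deliver 1→3:  <3:foll t1 ->
7. deliver 3→1:  nop
8. propose(1,'y'):  <1:lead t1 y>
9. deliver 1→4:  <4:foll t1 y>
10. deliver 4→1:  nop
11. deliver 3→1:  nop
12. deliver 4→1:  nop
13. deliver 1→4:  nop
14. deliver 0→3:  nop
15. deliver 0→4:  nop
16. deliver 3→2:  nop
17. deliver 0→2:  nop
18. timeout(3):  <3:cand t2 ->
19. deliver 0→4:  nop
20. timeout(3):  <3:cand t3 ->
21. crash(2):  <2:✗foll t1 ->
22. deliver 4→1:  nop
23. deliver 1→4:  nop
24. crash(4):  <4:✗foll t1 y>
25. recover(4):  <4:foll t1 y>
26. deliver 3→0:  <0:foll t2 ->
27. timeout(3):  <3:cand t4 ->
28. deliver 2→1:  nop
29. deliver 3→4:  <4:foll t2 y>
30. propose(0,'q'):  nop
31. recover(2):  <2:foll t1 ->
32. deliver 2→0:  nop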